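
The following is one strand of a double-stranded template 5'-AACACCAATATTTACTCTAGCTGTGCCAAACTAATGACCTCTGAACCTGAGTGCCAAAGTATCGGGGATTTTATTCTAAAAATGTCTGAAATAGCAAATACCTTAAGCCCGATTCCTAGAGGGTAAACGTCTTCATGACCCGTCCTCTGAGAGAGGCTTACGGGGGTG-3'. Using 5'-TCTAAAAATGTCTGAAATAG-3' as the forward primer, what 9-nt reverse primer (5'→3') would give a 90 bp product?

5'-CCCGTAAGC-3'

The forward primer binds at positions 75–94, so a 90 bp product ends at position 75 + 90 − 1 = 164.
The reverse primer anneals to the top strand over positions 156–164, i.e. to GCTTACGGG.
Its sequence written 5'→3' is the reverse complement: CCCGTAAGC.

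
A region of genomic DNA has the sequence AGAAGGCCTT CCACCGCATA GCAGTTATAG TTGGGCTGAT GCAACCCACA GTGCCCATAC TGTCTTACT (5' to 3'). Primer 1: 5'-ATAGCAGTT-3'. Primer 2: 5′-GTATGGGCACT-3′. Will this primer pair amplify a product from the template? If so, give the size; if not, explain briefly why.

Yes — a 43 bp product.

Primer 1 (ATAGCAGTT) matches the top strand at positions 18–26; it acts as a forward primer.
Primer 2's reverse complement is AGTGCCCATAC, matching the top strand at positions 50–60; it acts as a reverse primer.
The 3' ends face each other across positions 18–60, giving a 43 bp product.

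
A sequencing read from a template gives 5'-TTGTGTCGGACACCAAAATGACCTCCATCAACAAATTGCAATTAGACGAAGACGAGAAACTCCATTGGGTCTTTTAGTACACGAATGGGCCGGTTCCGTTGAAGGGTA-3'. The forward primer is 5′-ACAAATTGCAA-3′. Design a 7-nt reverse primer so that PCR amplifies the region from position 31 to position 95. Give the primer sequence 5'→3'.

5'-AACCGGC-3'

The product's 3' end on the top strand is position 95.
The reverse primer anneals to the top strand over positions 89–95, i.e. to GCCGGTT.
Its sequence written 5'→3' is the reverse complement: AACCGGC.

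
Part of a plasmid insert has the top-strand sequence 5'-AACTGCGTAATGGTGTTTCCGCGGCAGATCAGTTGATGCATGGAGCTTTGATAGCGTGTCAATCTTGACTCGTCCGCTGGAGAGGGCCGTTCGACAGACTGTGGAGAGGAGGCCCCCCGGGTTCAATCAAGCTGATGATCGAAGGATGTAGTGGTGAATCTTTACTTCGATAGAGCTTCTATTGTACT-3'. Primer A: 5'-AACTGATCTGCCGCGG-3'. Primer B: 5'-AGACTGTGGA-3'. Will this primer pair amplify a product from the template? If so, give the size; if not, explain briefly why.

No product — the primers' 3' ends point away from each other.

Primer A (AACTGATCTGCCGCGG) has reverse complement CCGCGGCAGATCAGTT, which matches the top strand at positions 19–34; primer A anneals to the top strand there with its 3' end pointing upstream toward position 19.
Primer B (AGACTGTGGA) matches the top strand directly at positions 96–105; it anneals to the bottom strand with its 3' end pointing downstream toward position 105.
The 3' ends diverge (primer A extends toward position 1, primer B toward position 188), so the primers never converge on a shared product.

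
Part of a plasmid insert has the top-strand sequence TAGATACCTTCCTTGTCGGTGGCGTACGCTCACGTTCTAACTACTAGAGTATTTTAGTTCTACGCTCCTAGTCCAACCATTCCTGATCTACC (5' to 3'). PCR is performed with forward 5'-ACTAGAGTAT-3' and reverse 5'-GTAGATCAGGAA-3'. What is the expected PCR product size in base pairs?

49 bp

Forward primer ACTAGAGTAT is found on the top strand at positions 43–52.
Taking the reverse complement of GTAGATCAGGAA gives TTCCTGATCTAC, found at positions 80–91 on the template; the primer anneals here to the top strand with its 3' end pointing upstream.
Amplicon spans positions 43–91: 49 bp.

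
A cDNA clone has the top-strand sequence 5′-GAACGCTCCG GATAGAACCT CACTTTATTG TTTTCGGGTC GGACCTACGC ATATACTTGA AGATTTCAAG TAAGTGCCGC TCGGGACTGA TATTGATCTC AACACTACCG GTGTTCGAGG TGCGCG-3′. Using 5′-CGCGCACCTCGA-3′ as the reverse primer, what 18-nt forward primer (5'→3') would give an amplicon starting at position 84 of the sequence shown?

The reverse primer's reverse complement TCGAGGTGCGCG matches the template at positions 115–126; the product starts at position 84.
The forward primer is identical to the top strand over positions 84–101: GGACTGATATTGATCTCA.

5'-GGACTGATATTGATCTCA-3'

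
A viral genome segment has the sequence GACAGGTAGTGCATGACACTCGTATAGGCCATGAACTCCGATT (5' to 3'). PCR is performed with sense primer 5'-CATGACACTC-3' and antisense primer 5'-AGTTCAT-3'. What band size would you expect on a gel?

26 bp

The forward primer matches the template at positions 12–21.
Reverse complement of the reverse primer: ATGAACT. This occurs on the top strand at positions 31–37.
Amplicon spans positions 12–37: 26 bp.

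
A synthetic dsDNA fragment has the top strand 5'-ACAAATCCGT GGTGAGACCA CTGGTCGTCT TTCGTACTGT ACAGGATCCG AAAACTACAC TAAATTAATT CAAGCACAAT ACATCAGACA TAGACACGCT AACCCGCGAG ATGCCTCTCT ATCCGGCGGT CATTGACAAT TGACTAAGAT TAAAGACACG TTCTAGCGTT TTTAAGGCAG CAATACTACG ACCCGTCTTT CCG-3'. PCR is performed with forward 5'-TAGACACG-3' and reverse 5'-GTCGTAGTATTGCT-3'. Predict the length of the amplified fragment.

102 bp

The forward primer matches the template at positions 91–98.
Reverse complement of the reverse primer: AGCAATACTACGAC. This occurs on the top strand at positions 179–192.
Product length = (reverse-primer end) − (forward-primer start) + 1 = 192 − 91 + 1 = 102 bp.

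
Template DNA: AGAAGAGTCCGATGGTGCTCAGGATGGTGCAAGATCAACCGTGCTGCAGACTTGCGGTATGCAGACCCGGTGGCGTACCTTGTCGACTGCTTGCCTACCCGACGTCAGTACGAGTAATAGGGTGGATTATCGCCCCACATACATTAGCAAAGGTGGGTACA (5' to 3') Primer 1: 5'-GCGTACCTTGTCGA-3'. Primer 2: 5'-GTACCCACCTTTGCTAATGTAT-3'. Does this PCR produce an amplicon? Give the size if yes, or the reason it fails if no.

Primer 1 (GCGTACCTTGTCGA) matches the top strand at positions 73–86; it acts as a forward primer.
Primer 2's reverse complement is ATACATTAGCAAAGGTGGGTAC, matching the top strand at positions 139–160; it acts as a reverse primer.
The 3' ends face each other across positions 73–160, giving an 88 bp product.

Yes — an 88 bp product.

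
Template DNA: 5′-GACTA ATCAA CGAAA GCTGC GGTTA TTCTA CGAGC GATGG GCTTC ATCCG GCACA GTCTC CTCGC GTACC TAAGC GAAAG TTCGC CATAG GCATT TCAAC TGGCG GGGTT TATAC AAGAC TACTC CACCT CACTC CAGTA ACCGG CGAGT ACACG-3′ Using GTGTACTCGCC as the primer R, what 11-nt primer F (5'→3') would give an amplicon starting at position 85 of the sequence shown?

5'-CCATAGGCATT-3'

The reverse primer's reverse complement GGCGAGTACAC matches the template at positions 144–154; the product starts at position 85.
The forward primer is identical to the top strand over positions 85–95: CCATAGGCATT.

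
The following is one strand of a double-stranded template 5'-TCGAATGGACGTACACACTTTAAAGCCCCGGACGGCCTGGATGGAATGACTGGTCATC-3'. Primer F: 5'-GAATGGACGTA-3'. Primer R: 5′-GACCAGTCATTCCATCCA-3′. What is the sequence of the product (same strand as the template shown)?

Forward primer GAATGGACGTA is found on the top strand at positions 3–13.
The reverse primer's reverse complement is TGGATGGAATGACTGGTC, which matches the template at positions 38–55.
The product is the template from position 3 through 55 (53 bp).

5'-GAATGGACGTACACACTTTAAAGCCCCGGACGGCCTGGATGGAATGACTGGTC-3'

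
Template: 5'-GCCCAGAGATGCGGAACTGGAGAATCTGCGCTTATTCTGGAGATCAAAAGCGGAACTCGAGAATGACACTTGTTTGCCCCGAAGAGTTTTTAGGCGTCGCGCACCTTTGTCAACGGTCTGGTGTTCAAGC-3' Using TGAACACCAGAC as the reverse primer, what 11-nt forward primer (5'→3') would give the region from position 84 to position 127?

5'-GAGTTTTTAGG-3'

The reverse primer's reverse complement GTCTGGTGTTCA matches the template at positions 116–127; the product starts at position 84.
The forward primer is identical to the top strand over positions 84–94: GAGTTTTTAGG.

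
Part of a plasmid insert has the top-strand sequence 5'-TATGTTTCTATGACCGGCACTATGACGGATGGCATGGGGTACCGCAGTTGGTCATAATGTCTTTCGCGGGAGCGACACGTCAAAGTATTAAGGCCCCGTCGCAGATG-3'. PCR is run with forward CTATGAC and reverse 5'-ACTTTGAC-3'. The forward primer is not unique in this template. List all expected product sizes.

The forward primer CTATGAC matches the top strand at positions 8–14, 20–26.
The reverse primer's reverse complement is GTCAAAGT, matching at positions 79–86.
Each forward site pairs with the reverse site to give a product ending at position 86: sizes 79, 67 bp.

79 bp, 67 bp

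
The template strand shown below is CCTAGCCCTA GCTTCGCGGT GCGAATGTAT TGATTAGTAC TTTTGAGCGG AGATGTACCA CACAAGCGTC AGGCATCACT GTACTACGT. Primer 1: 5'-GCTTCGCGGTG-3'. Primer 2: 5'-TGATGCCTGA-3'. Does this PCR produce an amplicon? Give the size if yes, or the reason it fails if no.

Primer 1 (GCTTCGCGGTG) matches the top strand at positions 11–21; it acts as a forward primer.
Primer 2's reverse complement is TCAGGCATCA, matching the top strand at positions 69–78; it acts as a reverse primer.
The 3' ends face each other across positions 11–78, giving a 68 bp product.

Yes — a 68 bp product.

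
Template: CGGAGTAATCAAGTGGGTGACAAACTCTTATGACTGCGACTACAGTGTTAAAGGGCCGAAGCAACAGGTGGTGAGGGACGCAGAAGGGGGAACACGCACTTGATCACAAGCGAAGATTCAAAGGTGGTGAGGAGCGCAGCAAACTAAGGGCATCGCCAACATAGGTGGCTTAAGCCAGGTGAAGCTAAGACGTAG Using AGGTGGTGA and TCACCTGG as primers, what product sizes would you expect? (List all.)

The forward primer AGGTGGTGA matches the top strand at positions 66–74, 122–130.
The reverse primer's reverse complement is CCAGGTGA, matching at positions 175–182.
Each forward site pairs with the reverse site to give a product ending at position 182: sizes 117, 61 bp.

117 bp, 61 bp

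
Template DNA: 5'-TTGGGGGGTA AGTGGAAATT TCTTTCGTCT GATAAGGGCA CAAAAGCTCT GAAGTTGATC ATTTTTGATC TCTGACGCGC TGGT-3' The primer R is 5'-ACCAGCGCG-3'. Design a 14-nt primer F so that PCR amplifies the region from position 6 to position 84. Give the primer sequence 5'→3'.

5'-GGGTAAGTGGAAAT-3'

The reverse primer's reverse complement CGCGCTGGT matches the template at positions 76–84; the product starts at position 6.
The forward primer is identical to the top strand over positions 6–19: GGGTAAGTGGAAAT.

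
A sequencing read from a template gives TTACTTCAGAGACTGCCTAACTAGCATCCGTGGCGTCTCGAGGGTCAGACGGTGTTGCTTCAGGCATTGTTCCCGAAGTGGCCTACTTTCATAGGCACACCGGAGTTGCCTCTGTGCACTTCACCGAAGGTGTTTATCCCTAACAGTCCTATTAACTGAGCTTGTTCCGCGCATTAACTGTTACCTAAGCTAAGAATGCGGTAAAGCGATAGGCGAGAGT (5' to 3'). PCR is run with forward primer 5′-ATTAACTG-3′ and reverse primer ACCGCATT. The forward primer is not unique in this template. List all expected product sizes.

52 bp, 30 bp

The forward primer ATTAACTG matches the top strand at positions 151–158, 173–180.
The reverse primer's reverse complement is AATGCGGT, matching at positions 195–202.
Each forward site pairs with the reverse site to give a product ending at position 202: sizes 52, 30 bp.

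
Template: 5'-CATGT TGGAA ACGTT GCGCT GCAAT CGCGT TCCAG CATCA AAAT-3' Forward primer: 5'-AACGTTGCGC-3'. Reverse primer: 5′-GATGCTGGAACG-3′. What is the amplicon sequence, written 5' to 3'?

5'-AACGTTGCGCTGCAATCGCGTTCCAGCATC-3'

Forward primer AACGTTGCGC is found on the top strand at positions 10–19.
Taking the reverse complement of GATGCTGGAACG gives CGTTCCAGCATC, found at positions 28–39 on the template; the primer anneals here to the top strand with its 3' end pointing upstream.
The product is the template from position 10 through 39 (30 bp).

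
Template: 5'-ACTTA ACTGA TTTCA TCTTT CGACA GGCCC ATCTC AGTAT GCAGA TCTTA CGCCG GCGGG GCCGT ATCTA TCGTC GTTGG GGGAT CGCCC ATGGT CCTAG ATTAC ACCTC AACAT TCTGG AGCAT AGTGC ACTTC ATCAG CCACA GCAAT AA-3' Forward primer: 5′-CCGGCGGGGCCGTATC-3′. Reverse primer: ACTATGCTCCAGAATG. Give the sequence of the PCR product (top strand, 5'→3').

5'-CCGGCGGGGCCGTATCTATCGTCGTTGGGGGATCGCCCATGGTCCTAGATTACACCTCAACATTCTGGAGCATAGT-3'

The forward primer matches the template at positions 53–68.
The reverse primer's reverse complement is CATTCTGGAGCATAGT, which matches the template at positions 113–128.
The product is the template from position 53 through 128 (76 bp).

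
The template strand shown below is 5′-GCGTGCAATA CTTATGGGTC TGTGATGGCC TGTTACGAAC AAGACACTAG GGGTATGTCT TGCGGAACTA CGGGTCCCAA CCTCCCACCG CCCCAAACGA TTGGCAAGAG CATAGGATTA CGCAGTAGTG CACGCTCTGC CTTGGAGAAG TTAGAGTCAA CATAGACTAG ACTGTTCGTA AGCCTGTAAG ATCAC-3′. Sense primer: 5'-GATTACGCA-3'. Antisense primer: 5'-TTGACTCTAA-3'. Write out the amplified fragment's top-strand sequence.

Forward primer GATTACGCA is found on the top strand at positions 116–124.
Reverse complement of the reverse primer: TTAGAGTCAA. This occurs on the top strand at positions 151–160.
The product is the template from position 116 through 160 (45 bp).

5'-GATTACGCAGTAGTGCACGCTCTGCCTTGGAGAAGTTAGAGTCAA-3'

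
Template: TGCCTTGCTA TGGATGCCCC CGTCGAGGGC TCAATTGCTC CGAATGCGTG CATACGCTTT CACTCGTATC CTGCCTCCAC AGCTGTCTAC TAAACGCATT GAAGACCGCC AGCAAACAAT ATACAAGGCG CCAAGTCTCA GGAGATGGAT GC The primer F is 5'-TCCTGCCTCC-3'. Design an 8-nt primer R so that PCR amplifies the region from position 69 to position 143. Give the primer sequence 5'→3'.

The product's 3' end on the top strand is position 143.
The reverse primer anneals to the top strand over positions 136–143, i.e. to TCTCAGGA.
Its sequence written 5'→3' is the reverse complement: TCCTGAGA.

5'-TCCTGAGA-3'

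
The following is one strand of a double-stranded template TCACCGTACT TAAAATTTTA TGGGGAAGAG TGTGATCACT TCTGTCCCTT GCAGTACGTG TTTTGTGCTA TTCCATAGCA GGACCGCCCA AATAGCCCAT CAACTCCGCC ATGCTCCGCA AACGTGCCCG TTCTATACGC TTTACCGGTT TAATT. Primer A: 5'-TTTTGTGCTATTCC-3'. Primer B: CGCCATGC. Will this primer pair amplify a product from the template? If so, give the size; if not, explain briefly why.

Primer A (TTTTGTGCTATTCC) matches the top strand at positions 61–74 (3' end points downstream).
Primer B (CGCCATGC) also matches the top strand directly, at positions 107–114 — its reverse complement GCATGGCG is not present.
Both primers anneal to the bottom strand with 3' ends pointing the same way, so neither can prime synthesis back toward the other.

No product — both primers anneal to the same strand and extend in the same direction.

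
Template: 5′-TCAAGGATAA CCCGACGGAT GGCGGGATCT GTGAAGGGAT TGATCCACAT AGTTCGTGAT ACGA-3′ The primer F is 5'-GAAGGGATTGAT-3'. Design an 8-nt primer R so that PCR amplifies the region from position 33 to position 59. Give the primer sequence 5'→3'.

5'-TCACGAAC-3'

The product's 3' end on the top strand is position 59.
The reverse primer anneals to the top strand over positions 52–59, i.e. to GTTCGTGA.
Its sequence written 5'→3' is the reverse complement: TCACGAAC.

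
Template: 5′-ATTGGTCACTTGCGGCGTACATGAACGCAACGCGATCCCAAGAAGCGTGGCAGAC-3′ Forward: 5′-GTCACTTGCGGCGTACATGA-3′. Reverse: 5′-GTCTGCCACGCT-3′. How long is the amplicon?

The forward primer matches the template at positions 5–24.
Reverse complement of the reverse primer: AGCGTGGCAGAC. This occurs on the top strand at positions 44–55.
Product length = (reverse-primer end) − (forward-primer start) + 1 = 55 − 5 + 1 = 51 bp.

51 bp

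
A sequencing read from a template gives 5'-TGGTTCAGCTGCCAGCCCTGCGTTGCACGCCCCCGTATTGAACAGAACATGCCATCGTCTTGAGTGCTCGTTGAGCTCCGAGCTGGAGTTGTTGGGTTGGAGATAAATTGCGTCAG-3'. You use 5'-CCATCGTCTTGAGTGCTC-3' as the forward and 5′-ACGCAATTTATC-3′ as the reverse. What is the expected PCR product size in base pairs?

62 bp

The forward primer matches the template at positions 52–69.
Reverse complement of the reverse primer: GATAAATTGCGT. This occurs on the top strand at positions 102–113.
Amplicon spans positions 52–113: 62 bp.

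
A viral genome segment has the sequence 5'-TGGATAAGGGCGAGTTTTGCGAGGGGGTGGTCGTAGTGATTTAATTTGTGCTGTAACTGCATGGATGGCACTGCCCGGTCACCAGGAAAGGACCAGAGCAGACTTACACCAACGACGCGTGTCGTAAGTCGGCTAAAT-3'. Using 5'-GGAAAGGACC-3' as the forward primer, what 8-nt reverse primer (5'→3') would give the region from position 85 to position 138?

The product's 3' end on the top strand is position 138.
The reverse primer anneals to the top strand over positions 131–138, i.e. to GGCTAAAT.
Its sequence written 5'→3' is the reverse complement: ATTTAGCC.

5'-ATTTAGCC-3'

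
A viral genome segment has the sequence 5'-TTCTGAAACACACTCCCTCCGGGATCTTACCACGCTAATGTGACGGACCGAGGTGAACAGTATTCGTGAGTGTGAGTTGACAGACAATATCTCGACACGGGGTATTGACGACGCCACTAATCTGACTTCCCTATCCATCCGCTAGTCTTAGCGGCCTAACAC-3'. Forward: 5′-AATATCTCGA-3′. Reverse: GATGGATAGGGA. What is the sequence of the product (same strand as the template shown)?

The forward primer matches the template at positions 86–95.
Reverse complement of the reverse primer: TCCCTATCCATC. This occurs on the top strand at positions 128–139.
The product is the template from position 86 through 139 (54 bp).

5'-AATATCTCGACACGGGGTATTGACGACGCCACTAATCTGACTTCCCTATCCATC-3'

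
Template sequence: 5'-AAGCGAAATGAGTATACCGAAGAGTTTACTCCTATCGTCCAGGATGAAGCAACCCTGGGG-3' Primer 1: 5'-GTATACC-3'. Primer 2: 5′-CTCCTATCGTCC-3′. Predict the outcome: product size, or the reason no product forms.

Primer 1 (GTATACC) matches the top strand at positions 12–18 (3' end points downstream).
Primer 2 (CTCCTATCGTCC) also matches the top strand directly, at positions 29–40 — its reverse complement GGACGATAGGAG is not present.
Both primers anneal to the bottom strand with 3' ends pointing the same way, so neither can prime synthesis back toward the other.

No product — both primers anneal to the same strand and extend in the same direction.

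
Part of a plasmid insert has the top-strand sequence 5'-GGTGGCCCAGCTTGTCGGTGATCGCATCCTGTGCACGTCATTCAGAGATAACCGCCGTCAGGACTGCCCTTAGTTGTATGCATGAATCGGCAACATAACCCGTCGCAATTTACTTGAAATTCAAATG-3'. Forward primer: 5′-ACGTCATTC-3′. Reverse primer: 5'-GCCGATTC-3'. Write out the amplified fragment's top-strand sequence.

5'-ACGTCATTCAGAGATAACCGCCGTCAGGACTGCCCTTAGTTGTATGCATGAATCGGC-3'

Forward primer ACGTCATTC is found on the top strand at positions 35–43.
Reverse complement of the reverse primer: GAATCGGC. This occurs on the top strand at positions 84–91.
The product is the template from position 35 through 91 (57 bp).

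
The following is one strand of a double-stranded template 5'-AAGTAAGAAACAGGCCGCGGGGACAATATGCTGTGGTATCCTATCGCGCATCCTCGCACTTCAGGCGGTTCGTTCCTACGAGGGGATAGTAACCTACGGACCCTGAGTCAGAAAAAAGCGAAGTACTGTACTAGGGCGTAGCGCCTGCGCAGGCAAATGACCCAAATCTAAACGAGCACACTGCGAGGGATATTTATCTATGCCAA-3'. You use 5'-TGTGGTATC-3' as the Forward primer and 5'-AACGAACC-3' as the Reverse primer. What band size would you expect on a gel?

43 bp

The forward primer matches the template at positions 32–40.
The reverse primer's reverse complement is GGTTCGTT, which matches the template at positions 67–74.
Amplicon spans positions 32–74: 43 bp.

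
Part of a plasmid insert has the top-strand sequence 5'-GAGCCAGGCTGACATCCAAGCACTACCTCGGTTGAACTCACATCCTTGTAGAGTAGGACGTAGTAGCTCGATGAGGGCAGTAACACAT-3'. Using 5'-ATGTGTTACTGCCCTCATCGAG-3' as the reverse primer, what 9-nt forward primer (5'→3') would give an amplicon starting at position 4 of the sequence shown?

The reverse primer's reverse complement CTCGATGAGGGCAGTAACACAT matches the template at positions 67–88; the product starts at position 4.
The forward primer is identical to the top strand over positions 4–12: CCAGGCTGA.

5'-CCAGGCTGA-3'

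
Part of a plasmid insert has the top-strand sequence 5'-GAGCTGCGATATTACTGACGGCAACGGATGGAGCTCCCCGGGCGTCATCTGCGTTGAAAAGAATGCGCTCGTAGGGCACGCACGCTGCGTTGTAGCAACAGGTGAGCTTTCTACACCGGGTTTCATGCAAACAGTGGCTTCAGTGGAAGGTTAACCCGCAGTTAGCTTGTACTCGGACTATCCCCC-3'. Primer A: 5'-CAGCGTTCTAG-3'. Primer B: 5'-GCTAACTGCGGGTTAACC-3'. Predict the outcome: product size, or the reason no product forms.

Primer A (CAGCGTTCTAG) does not match the top strand, and its reverse complement CTAGAACGCTG does not match either.
With no annealing site for primer A, no amplification occurs.

No product — primer A has no binding site in the template.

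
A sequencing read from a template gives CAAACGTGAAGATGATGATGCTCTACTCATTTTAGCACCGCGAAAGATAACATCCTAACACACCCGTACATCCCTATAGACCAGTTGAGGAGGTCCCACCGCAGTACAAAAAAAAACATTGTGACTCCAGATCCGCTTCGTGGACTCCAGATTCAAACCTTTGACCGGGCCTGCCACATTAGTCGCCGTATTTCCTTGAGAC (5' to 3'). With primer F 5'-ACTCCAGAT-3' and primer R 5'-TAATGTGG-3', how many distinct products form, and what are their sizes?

Two products: 58 bp, 38 bp

The forward primer ACTCCAGAT matches the top strand at positions 124–132, 144–152.
The reverse primer's reverse complement is CCACATTA, matching at positions 174–181.
Each forward site pairs with the reverse site to give a product ending at position 181: sizes 58, 38 bp.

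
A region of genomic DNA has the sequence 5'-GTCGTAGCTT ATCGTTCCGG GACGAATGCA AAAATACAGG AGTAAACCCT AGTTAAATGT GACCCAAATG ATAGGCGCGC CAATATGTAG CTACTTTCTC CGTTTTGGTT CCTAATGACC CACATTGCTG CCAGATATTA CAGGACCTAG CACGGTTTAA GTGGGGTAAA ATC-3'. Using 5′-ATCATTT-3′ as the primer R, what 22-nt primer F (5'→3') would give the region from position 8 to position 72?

The reverse primer's reverse complement AAATGAT matches the template at positions 66–72; the product starts at position 8.
The forward primer is identical to the top strand over positions 8–29: CTTATCGTTCCGGGACGAATGC.

5'-CTTATCGTTCCGGGACGAATGC-3'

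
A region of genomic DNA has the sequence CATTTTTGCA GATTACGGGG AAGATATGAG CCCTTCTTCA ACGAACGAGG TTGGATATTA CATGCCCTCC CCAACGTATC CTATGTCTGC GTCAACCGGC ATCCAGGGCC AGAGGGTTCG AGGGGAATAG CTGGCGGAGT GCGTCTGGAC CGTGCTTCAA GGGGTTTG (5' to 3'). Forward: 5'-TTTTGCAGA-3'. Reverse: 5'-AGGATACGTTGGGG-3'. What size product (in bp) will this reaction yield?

79 bp

Scanning the template, TTTTGCAGA occurs at positions 4–12; this primer anneals to the bottom strand there with its 3' end pointing downstream.
Taking the reverse complement of AGGATACGTTGGGG gives CCCCAACGTATCCT, found at positions 69–82 on the template; the primer anneals here to the top strand with its 3' end pointing upstream.
Product length = (reverse-primer end) − (forward-primer start) + 1 = 82 − 4 + 1 = 79 bp.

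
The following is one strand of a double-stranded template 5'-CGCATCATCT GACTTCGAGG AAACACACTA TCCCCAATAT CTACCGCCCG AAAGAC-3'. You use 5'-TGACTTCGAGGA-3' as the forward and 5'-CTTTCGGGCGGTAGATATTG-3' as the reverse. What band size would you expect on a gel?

45 bp

Scanning the template, TGACTTCGAGGA occurs at positions 10–21; this primer anneals to the bottom strand there with its 3' end pointing downstream.
The reverse primer's reverse complement is CAATATCTACCGCCCGAAAG, which matches the template at positions 35–54.
Amplicon spans positions 10–54: 45 bp.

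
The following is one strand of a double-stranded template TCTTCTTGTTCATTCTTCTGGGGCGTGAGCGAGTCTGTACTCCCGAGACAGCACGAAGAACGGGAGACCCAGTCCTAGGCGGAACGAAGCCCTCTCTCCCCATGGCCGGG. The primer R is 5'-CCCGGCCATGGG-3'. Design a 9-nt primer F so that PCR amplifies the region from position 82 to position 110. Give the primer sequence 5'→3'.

The reverse primer's reverse complement CCCATGGCCGGG matches the template at positions 99–110; the product starts at position 82.
The forward primer is identical to the top strand over positions 82–90: GAACGAAGC.

5'-GAACGAAGC-3'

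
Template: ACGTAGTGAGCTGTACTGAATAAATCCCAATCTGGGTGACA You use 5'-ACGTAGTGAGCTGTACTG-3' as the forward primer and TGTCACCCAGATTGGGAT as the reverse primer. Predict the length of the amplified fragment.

The forward primer matches the template at positions 1–18.
Reverse complement of the reverse primer: ATCCCAATCTGGGTGACA. This occurs on the top strand at positions 24–41.
Amplicon spans positions 1–41: 41 bp.

41 bp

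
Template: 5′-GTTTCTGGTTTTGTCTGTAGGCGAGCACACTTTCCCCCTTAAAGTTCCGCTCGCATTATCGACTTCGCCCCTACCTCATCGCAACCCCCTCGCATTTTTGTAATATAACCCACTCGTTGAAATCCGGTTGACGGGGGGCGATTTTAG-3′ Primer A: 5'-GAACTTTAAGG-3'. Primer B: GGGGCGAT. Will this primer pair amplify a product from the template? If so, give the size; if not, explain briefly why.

No product — the primers' 3' ends point away from each other.

Primer A (GAACTTTAAGG) has reverse complement CCTTAAAGTTC, which matches the top strand at positions 37–47; primer A anneals to the top strand there with its 3' end pointing upstream toward position 37.
Primer B (GGGGCGAT) matches the top strand directly at positions 135–142; it anneals to the bottom strand with its 3' end pointing downstream toward position 142.
The 3' ends diverge (primer A extends toward position 1, primer B toward position 147), so the primers never converge on a shared product.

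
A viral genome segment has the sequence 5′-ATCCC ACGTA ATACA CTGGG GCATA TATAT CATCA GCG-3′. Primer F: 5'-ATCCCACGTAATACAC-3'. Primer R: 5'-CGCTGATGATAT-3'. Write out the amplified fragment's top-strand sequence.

Forward primer ATCCCACGTAATACAC is found on the top strand at positions 1–16.
The reverse primer's reverse complement is ATATCATCAGCG, which matches the template at positions 27–38.
The product is the template from position 1 through 38 (38 bp).

5'-ATCCCACGTAATACACTGGGGCATATATATCATCAGCG-3'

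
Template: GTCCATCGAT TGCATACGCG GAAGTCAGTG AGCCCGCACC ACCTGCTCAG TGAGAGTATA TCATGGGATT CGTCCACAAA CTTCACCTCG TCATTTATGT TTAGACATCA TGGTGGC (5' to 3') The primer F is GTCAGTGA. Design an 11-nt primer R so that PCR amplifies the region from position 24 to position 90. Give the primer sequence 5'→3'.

The product's 3' end on the top strand is position 90.
The reverse primer anneals to the top strand over positions 80–90, i.e. to ACTTCACCTCG.
Its sequence written 5'→3' is the reverse complement: CGAGGTGAAGT.

5'-CGAGGTGAAGT-3'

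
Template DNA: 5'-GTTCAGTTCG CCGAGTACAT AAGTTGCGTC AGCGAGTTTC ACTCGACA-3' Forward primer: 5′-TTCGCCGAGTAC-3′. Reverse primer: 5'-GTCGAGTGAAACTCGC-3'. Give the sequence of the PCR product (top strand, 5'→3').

The forward primer matches the template at positions 7–18.
The reverse primer's reverse complement is GCGAGTTTCACTCGAC, which matches the template at positions 32–47.
The product is the template from position 7 through 47 (41 bp).

5'-TTCGCCGAGTACATAAGTTGCGTCAGCGAGTTTCACTCGAC-3'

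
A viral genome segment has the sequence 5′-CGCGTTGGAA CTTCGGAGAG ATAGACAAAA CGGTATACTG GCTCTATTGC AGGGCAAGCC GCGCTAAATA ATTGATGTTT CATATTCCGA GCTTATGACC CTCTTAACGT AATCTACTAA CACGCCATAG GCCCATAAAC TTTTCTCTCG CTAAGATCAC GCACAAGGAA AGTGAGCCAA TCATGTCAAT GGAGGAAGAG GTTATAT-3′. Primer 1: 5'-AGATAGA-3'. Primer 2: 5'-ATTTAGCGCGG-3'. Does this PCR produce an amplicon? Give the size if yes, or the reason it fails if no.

Yes — a 51 bp product.

Primer 1 (AGATAGA) matches the top strand at positions 19–25; it acts as a forward primer.
Primer 2's reverse complement is CCGCGCTAAAT, matching the top strand at positions 59–69; it acts as a reverse primer.
The 3' ends face each other across positions 19–69, giving a 51 bp product.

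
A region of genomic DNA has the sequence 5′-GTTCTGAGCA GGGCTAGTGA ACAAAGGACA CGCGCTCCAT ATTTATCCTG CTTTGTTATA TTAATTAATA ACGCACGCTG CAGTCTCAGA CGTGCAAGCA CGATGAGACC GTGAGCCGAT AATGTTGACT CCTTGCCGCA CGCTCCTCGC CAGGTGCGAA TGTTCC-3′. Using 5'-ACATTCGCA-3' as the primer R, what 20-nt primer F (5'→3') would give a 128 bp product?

The reverse primer's reverse complement TGCGAATGT matches the template at positions 155–163, so the product ends at position 163.
A 128 bp product then starts at position 163 − 128 + 1 = 36.
The forward primer is identical to the top strand there: TCCATATTTATCCTGCTTTG.

5'-TCCATATTTATCCTGCTTTG-3'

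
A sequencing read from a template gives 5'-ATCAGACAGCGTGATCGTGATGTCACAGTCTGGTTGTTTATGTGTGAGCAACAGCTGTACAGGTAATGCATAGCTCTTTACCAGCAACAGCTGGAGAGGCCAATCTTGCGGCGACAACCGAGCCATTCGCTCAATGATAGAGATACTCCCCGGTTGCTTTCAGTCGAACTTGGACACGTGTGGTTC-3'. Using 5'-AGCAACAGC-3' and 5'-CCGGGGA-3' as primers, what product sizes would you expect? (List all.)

The forward primer AGCAACAGC matches the top strand at positions 47–55, 83–91.
The reverse primer's reverse complement is TCCCCGG, matching at positions 147–153.
Each forward site pairs with the reverse site to give a product ending at position 153: sizes 107, 71 bp.

107 bp, 71 bp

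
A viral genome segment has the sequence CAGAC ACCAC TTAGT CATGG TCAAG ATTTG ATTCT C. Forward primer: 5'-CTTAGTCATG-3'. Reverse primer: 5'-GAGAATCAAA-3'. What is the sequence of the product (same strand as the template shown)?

Forward primer CTTAGTCATG is found on the top strand at positions 10–19.
Reverse complement of the reverse primer: TTTGATTCTC. This occurs on the top strand at positions 27–36.
The product is the template from position 10 through 36 (27 bp).

5'-CTTAGTCATGGTCAAGATTTGATTCTC-3'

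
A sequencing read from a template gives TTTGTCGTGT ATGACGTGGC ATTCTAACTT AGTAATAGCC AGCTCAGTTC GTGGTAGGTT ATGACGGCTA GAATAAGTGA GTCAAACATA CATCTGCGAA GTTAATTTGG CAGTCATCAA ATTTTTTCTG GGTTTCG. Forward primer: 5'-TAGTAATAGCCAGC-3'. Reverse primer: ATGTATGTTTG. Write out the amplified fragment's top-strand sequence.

The forward primer matches the template at positions 30–43.
The reverse primer's reverse complement is CAAACATACAT, which matches the template at positions 83–93.
The product is the template from position 30 through 93 (64 bp).

5'-TAGTAATAGCCAGCTCAGTTCGTGGTAGGTTATGACGGCTAGAATAAGTGAGTCAAACATACAT-3'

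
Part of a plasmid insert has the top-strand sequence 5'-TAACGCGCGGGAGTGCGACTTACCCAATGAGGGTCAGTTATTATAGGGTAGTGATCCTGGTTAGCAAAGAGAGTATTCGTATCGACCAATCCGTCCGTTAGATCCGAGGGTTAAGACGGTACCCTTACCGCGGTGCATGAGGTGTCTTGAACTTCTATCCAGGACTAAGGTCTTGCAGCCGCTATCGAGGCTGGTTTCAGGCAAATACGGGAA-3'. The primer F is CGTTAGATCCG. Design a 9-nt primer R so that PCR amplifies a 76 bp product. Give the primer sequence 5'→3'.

The forward primer binds at positions 96–106, so a 76 bp product ends at position 96 + 76 − 1 = 171.
The reverse primer anneals to the top strand over positions 163–171, i.e. to GACTAAGGT.
Its sequence written 5'→3' is the reverse complement: ACCTTAGTC.

5'-ACCTTAGTC-3'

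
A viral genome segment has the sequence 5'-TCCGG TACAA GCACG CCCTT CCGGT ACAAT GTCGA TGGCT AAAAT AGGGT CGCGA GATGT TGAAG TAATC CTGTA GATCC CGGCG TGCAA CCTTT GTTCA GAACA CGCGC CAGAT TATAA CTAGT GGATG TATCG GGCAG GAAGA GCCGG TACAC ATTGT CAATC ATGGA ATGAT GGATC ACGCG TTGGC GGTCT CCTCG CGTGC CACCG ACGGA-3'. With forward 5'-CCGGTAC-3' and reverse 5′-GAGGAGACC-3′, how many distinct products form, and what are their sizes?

Three products: 198 bp, 179 bp, 53 bp

The forward primer CCGGTAC matches the top strand at positions 2–8, 21–27, 147–153.
The reverse primer's reverse complement is GGTCTCCTC, matching at positions 191–199.
Each forward site pairs with the reverse site to give a product ending at position 199: sizes 198, 179, 53 bp.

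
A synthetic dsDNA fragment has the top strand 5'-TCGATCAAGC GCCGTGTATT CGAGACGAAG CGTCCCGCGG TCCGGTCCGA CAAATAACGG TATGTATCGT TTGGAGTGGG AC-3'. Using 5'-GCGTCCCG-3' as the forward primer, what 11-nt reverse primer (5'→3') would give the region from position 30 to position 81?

5'-TCCCACTCCAA-3'

The product's 3' end on the top strand is position 81.
The reverse primer anneals to the top strand over positions 71–81, i.e. to TTGGAGTGGGA.
Its sequence written 5'→3' is the reverse complement: TCCCACTCCAA.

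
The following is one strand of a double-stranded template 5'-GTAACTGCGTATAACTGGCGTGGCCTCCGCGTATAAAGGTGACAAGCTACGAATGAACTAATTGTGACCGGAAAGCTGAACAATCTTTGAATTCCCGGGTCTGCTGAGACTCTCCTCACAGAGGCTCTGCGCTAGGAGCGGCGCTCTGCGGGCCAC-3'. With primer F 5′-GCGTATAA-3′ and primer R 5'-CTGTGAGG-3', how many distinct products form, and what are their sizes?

Two products: 115 bp, 93 bp

The forward primer GCGTATAA matches the top strand at positions 7–14, 29–36.
The reverse primer's reverse complement is CCTCACAG, matching at positions 114–121.
Each forward site pairs with the reverse site to give a product ending at position 121: sizes 115, 93 bp.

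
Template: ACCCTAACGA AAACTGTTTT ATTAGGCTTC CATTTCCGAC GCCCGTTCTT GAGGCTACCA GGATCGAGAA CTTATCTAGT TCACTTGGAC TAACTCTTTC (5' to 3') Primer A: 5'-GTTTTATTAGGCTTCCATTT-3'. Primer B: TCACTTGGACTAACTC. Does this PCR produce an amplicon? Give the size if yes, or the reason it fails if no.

Primer A (GTTTTATTAGGCTTCCATTT) matches the top strand at positions 16–35 (3' end points downstream).
Primer B (TCACTTGGACTAACTC) also matches the top strand directly, at positions 81–96 — its reverse complement GAGTTAGTCCAAGTGA is not present.
Both primers anneal to the bottom strand with 3' ends pointing the same way, so neither can prime synthesis back toward the other.

No product — both primers anneal to the same strand and extend in the same direction.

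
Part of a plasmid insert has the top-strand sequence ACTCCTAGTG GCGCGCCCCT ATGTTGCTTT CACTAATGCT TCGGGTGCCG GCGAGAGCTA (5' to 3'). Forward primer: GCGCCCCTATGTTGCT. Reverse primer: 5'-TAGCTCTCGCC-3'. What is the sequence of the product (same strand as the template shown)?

Scanning the template, GCGCCCCTATGTTGCT occurs at positions 13–28; this primer anneals to the bottom strand there with its 3' end pointing downstream.
The reverse primer's reverse complement is GGCGAGAGCTA, which matches the template at positions 50–60.
The product is the template from position 13 through 60 (48 bp).

5'-GCGCCCCTATGTTGCTTTCACTAATGCTTCGGGTGCCGGCGAGAGCTA-3'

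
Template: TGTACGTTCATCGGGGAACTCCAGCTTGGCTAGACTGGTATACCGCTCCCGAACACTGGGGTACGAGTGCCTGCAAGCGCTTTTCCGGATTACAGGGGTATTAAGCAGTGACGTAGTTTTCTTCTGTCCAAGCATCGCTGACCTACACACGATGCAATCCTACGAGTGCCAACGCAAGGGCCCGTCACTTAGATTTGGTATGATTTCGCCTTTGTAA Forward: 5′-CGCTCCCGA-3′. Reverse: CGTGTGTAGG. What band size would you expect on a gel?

Scanning the template, CGCTCCCGA occurs at positions 44–52; this primer anneals to the bottom strand there with its 3' end pointing downstream.
Taking the reverse complement of CGTGTGTAGG gives CCTACACACG, found at positions 142–151 on the template; the primer anneals here to the top strand with its 3' end pointing upstream.
Product length = (reverse-primer end) − (forward-primer start) + 1 = 151 − 44 + 1 = 108 bp.

108 bp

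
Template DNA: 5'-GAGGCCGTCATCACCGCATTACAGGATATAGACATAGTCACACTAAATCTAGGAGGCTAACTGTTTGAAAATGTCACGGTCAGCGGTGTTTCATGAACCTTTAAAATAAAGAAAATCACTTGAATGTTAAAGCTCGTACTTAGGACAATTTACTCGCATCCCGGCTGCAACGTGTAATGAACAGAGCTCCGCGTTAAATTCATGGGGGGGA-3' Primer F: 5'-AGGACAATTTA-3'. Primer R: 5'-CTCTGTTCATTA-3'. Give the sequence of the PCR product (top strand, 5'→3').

5'-AGGACAATTTACTCGCATCCCGGCTGCAACGTGTAATGAACAGAG-3'

The forward primer matches the template at positions 142–152.
Reverse complement of the reverse primer: TAATGAACAGAG. This occurs on the top strand at positions 175–186.
The product is the template from position 142 through 186 (45 bp).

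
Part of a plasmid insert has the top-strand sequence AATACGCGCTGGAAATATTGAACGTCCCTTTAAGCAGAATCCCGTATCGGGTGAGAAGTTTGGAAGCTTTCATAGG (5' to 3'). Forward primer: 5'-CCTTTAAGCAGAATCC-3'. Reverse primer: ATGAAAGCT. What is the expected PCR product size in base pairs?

The forward primer matches the template at positions 27–42.
The reverse primer's reverse complement is AGCTTTCAT, which matches the template at positions 65–73.
The product runs from position 27 to position 73, so its length is 73 − 27 + 1 = 47 bp.

47 bp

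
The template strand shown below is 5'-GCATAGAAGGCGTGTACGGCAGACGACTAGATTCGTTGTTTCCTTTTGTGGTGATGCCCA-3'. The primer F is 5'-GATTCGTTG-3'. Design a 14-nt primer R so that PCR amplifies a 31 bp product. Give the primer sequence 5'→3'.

5'-TGGGCATCACCACA-3'

The forward primer binds at positions 30–38, so a 31 bp product ends at position 30 + 31 − 1 = 60.
The reverse primer anneals to the top strand over positions 47–60, i.e. to TGTGGTGATGCCCA.
Its sequence written 5'→3' is the reverse complement: TGGGCATCACCACA.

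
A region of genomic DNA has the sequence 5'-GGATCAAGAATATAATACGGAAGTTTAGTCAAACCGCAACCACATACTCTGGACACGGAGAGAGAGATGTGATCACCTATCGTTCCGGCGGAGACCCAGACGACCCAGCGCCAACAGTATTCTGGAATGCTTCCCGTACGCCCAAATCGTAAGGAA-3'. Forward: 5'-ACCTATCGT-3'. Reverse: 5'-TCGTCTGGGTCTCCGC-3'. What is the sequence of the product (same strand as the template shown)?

5'-ACCTATCGTTCCGGCGGAGACCCAGACGA-3'

The forward primer matches the template at positions 75–83.
Reverse complement of the reverse primer: GCGGAGACCCAGACGA. This occurs on the top strand at positions 88–103.
The product is the template from position 75 through 103 (29 bp).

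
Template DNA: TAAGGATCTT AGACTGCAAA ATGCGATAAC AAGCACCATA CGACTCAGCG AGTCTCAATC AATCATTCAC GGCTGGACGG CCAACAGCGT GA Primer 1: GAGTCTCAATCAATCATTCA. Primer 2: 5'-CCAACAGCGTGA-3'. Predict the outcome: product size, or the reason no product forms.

No product — both primers anneal to the same strand and extend in the same direction.

Primer 1 (GAGTCTCAATCAATCATTCA) matches the top strand at positions 50–69 (3' end points downstream).
Primer 2 (CCAACAGCGTGA) also matches the top strand directly, at positions 81–92 — its reverse complement TCACGCTGTTGG is not present.
Both primers anneal to the bottom strand with 3' ends pointing the same way, so neither can prime synthesis back toward the other.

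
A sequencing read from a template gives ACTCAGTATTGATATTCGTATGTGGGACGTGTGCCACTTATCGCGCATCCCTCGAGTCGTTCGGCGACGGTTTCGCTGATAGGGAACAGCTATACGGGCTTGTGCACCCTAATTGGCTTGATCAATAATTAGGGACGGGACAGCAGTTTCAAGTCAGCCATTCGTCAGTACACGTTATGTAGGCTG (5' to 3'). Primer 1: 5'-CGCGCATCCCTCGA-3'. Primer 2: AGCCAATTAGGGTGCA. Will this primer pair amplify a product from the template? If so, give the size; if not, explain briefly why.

Primer 1 (CGCGCATCCCTCGA) matches the top strand at positions 42–55; it acts as a forward primer.
Primer 2's reverse complement is TGCACCCTAATTGGCT, matching the top strand at positions 103–118; it acts as a reverse primer.
The 3' ends face each other across positions 42–118, giving a 77 bp product.

Yes — a 77 bp product.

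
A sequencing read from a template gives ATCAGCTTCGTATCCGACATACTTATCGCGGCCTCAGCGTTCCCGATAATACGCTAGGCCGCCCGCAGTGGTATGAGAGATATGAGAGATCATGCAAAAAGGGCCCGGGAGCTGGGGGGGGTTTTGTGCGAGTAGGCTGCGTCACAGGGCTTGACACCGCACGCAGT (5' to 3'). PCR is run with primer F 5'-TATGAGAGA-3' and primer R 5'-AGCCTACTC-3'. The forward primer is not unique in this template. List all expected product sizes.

67 bp, 58 bp

The forward primer TATGAGAGA matches the top strand at positions 72–80, 81–89.
The reverse primer's reverse complement is GAGTAGGCT, matching at positions 130–138.
Each forward site pairs with the reverse site to give a product ending at position 138: sizes 67, 58 bp.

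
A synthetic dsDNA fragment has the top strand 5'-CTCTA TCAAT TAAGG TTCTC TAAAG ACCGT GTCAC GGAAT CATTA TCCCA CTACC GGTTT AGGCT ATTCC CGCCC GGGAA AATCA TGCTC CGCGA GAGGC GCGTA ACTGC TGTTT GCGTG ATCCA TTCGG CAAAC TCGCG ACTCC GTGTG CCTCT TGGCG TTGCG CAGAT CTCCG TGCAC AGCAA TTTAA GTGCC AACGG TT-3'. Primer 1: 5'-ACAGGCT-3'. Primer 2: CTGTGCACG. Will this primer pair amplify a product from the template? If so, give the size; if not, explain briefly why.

No product — primer 1 has no binding site in the template.

Primer 1 (ACAGGCT) does not match the top strand, and its reverse complement AGCCTGT does not match either.
With no annealing site for primer 1, no amplification occurs.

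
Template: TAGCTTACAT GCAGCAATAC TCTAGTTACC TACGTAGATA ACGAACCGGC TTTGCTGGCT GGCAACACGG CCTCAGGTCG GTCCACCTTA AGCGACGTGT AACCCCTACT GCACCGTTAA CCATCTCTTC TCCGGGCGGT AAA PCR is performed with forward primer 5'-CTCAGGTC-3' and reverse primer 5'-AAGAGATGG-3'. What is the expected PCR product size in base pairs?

The forward primer matches the template at positions 72–79.
Reverse complement of the reverse primer: CCATCTCTT. This occurs on the top strand at positions 121–129.
Amplicon spans positions 72–129: 58 bp.

58 bp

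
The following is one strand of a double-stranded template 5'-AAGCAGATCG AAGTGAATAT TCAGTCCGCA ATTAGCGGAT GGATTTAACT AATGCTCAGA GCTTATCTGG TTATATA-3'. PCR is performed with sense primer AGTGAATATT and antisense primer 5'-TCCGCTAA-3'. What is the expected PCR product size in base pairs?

Scanning the template, AGTGAATATT occurs at positions 12–21; this primer anneals to the bottom strand there with its 3' end pointing downstream.
Taking the reverse complement of TCCGCTAA gives TTAGCGGA, found at positions 32–39 on the template; the primer anneals here to the top strand with its 3' end pointing upstream.
Product length = (reverse-primer end) − (forward-primer start) + 1 = 39 − 12 + 1 = 28 bp.

28 bp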